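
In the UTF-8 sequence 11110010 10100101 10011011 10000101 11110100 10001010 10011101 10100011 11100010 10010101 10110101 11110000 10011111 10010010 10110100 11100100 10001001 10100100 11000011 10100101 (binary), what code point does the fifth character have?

Offset 0: leading byte 0xF2 = 11110010 → 4-byte char #1 = F2 A5 9B 85.
Offset 4: leading byte 0xF4 = 11110100 → 4-byte char #2 = F4 8A 9D A3.
Offset 8: leading byte 0xE2 = 11100010 → 3-byte char #3 = E2 95 B5.
Offset 11: leading byte 0xF0 = 11110000 → 4-byte char #4 = F0 9F 92 B4.
Offset 15: leading byte 0xE4 = 11100100 → 3-byte char #5 = E4 89 A4.
Leading byte 0xE4 = 11100100 matches 1110xxxx → 3-byte sequence.
Byte 1: 0xE4 = 11100100, payload 0100 (4 bits).
Byte 2: 0x89 = 10001001 (10xxxxxx ✓), payload 001001.
Byte 3: 0xA4 = 10100100 (10xxxxxx ✓), payload 100100.
Concatenate: 0100001001100100 = 0x4264 (16 bits → U+4264).

U+4264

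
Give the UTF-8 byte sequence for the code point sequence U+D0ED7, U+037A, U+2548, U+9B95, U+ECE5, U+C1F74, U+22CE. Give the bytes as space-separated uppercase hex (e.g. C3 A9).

U+D0ED7: 4-byte form → F3 90 BB 97.
U+037A: 2-byte form → CD BA.
U+2548: 3-byte form → E2 95 88.
U+9B95: 3-byte form → E9 AE 95.
U+ECE5: 3-byte form → EE B3 A5.
U+C1F74: 4-byte form → F3 81 BD B4.
U+22CE: 3-byte form → E2 8B 8E.
Concatenated (22 bytes): F3 90 BB 97 CD BA E2 95 88 E9 AE 95 EE B3 A5 F3 81 BD B4 E2 8B 8E.

F3 90 BB 97 CD BA E2 95 88 E9 AE 95 EE B3 A5 F3 81 BD B4 E2 8B 8E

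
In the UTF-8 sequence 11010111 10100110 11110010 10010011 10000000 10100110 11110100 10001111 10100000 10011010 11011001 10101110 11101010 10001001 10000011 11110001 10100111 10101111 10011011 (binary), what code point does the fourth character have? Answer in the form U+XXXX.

Offset 0: leading byte 0xD7 = 11010111 → 2-byte char #1 = D7 A6.
Offset 2: leading byte 0xF2 = 11110010 → 4-byte char #2 = F2 93 80 A6.
Offset 6: leading byte 0xF4 = 11110100 → 4-byte char #3 = F4 8F A0 9A.
Offset 10: leading byte 0xD9 = 11011001 → 2-byte char #4 = D9 AE.
Leading byte 0xD9 = 11011001 matches 110xxxxx → 2-byte sequence.
Byte 1: 0xD9 = 11011001, payload 11001 (5 bits).
Byte 2: 0xAE = 10101110 (10xxxxxx ✓), payload 101110.
Concatenate: 11001101110 = 0x66E (11 bits → U+066E).

U+066E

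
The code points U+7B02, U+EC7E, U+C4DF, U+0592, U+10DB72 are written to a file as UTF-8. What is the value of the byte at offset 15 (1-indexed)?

0xB2

1-indexed offset 15 is 0-indexed offset 14.
U+7B02 → 3-byte form E7 AC 82 at offsets 0–2.
U+EC7E → 3-byte form EE B1 BE at offsets 3–5.
U+C4DF → 3-byte form EC 93 9F at offsets 6–8.
U+0592 → 2-byte form D6 92 at offsets 9–10.
U+10DB72 → 4-byte form F4 8D AD B2 at offsets 11–14.
Offset 14 falls in char 5's range; it's byte 4 of F4 8D AD B2 = 0xB2.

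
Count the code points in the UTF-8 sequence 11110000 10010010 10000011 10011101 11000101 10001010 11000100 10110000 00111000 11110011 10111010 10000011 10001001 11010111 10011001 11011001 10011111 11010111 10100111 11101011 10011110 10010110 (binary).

9

Byte at offset 0: 0xF0 = 11110000 → 4-byte char (#1). Advance 4.
Byte at offset 4: 0xC5 = 11000101 → 2-byte char (#2). Advance 2.
Byte at offset 6: 0xC4 = 11000100 → 2-byte char (#3). Advance 2.
Byte at offset 8: 0x38 = 00111000 → 1-byte char (#4). Advance 1.
Byte at offset 9: 0xF3 = 11110011 → 4-byte char (#5). Advance 4.
Byte at offset 13: 0xD7 = 11010111 → 2-byte char (#6). Advance 2.
Byte at offset 15: 0xD9 = 11011001 → 2-byte char (#7). Advance 2.
Byte at offset 17: 0xD7 = 11010111 → 2-byte char (#8). Advance 2.
Byte at offset 19: 0xEB = 11101011 → 3-byte char (#9). Advance 3.
Reached end at offset 22 after 9 code points.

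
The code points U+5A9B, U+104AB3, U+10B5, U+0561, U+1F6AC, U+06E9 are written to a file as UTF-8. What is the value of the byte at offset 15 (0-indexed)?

0xAC

U+5A9B → 3-byte form E5 AA 9B at offsets 0–2.
U+104AB3 → 4-byte form F4 84 AA B3 at offsets 3–6.
U+10B5 → 3-byte form E1 82 B5 at offsets 7–9.
U+0561 → 2-byte form D5 A1 at offsets 10–11.
U+1F6AC → 4-byte form F0 9F 9A AC at offsets 12–15.
Offset 15 falls in char 5's range; it's byte 4 of F0 9F 9A AC = 0xAC.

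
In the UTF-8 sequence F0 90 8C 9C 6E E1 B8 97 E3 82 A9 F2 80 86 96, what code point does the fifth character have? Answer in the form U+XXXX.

U+80196

Offset 0: leading byte 0xF0 = 11110000 → 4-byte char #1 = F0 90 8C 9C.
Offset 4: leading byte 0x6E = 01101110 → 1-byte char #2 = 6E.
Offset 5: leading byte 0xE1 = 11100001 → 3-byte char #3 = E1 B8 97.
Offset 8: leading byte 0xE3 = 11100011 → 3-byte char #4 = E3 82 A9.
Offset 11: leading byte 0xF2 = 11110010 → 4-byte char #5 = F2 80 86 96.
Leading byte 0xF2 = 11110010 matches 11110xxx → 4-byte sequence.
Byte 1: 0xF2 = 11110010, payload 010 (3 bits).
Byte 2: 0x80 = 10000000 (10xxxxxx ✓), payload 000000.
Byte 3: 0x86 = 10000110 (10xxxxxx ✓), payload 000110.
Byte 4: 0x96 = 10010110 (10xxxxxx ✓), payload 010110.
Concatenate: 010000000000110010110 = 0x80196 (21 bits → U+80196).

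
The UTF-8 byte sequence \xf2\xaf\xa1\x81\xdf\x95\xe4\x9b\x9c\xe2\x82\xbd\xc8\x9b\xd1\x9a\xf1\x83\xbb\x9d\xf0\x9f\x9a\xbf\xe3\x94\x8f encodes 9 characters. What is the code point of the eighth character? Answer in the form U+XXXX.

U+1F6BF

Offset 0: leading byte 0xF2 = 11110010 → 4-byte char #1 = F2 AF A1 81.
Offset 4: leading byte 0xDF = 11011111 → 2-byte char #2 = DF 95.
Offset 6: leading byte 0xE4 = 11100100 → 3-byte char #3 = E4 9B 9C.
Offset 9: leading byte 0xE2 = 11100010 → 3-byte char #4 = E2 82 BD.
Offset 12: leading byte 0xC8 = 11001000 → 2-byte char #5 = C8 9B.
Offset 14: leading byte 0xD1 = 11010001 → 2-byte char #6 = D1 9A.
Offset 16: leading byte 0xF1 = 11110001 → 4-byte char #7 = F1 83 BB 9D.
Offset 20: leading byte 0xF0 = 11110000 → 4-byte char #8 = F0 9F 9A BF.
Leading byte 0xF0 = 11110000 matches 11110xxx → 4-byte sequence.
Byte 1: 0xF0 = 11110000, payload 000 (3 bits).
Byte 2: 0x9F = 10011111 (10xxxxxx ✓), payload 011111.
Byte 3: 0x9A = 10011010 (10xxxxxx ✓), payload 011010.
Byte 4: 0xBF = 10111111 (10xxxxxx ✓), payload 111111.
Concatenate: 000011111011010111111 = 0x1F6BF (21 bits → U+1F6BF).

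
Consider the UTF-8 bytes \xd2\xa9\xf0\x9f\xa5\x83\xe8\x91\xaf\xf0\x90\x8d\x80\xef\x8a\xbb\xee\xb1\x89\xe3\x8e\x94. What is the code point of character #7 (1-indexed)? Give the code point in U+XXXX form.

Offset 0: leading byte 0xD2 = 11010010 → 2-byte char #1 = D2 A9.
Offset 2: leading byte 0xF0 = 11110000 → 4-byte char #2 = F0 9F A5 83.
Offset 6: leading byte 0xE8 = 11101000 → 3-byte char #3 = E8 91 AF.
Offset 9: leading byte 0xF0 = 11110000 → 4-byte char #4 = F0 90 8D 80.
Offset 13: leading byte 0xEF = 11101111 → 3-byte char #5 = EF 8A BB.
Offset 16: leading byte 0xEE = 11101110 → 3-byte char #6 = EE B1 89.
Offset 19: leading byte 0xE3 = 11100011 → 3-byte char #7 = E3 8E 94.
Leading byte 0xE3 = 11100011 matches 1110xxxx → 3-byte sequence.
Byte 1: 0xE3 = 11100011, payload 0011 (4 bits).
Byte 2: 0x8E = 10001110 (10xxxxxx ✓), payload 001110.
Byte 3: 0x94 = 10010100 (10xxxxxx ✓), payload 010100.
Concatenate: 0011001110010100 = 0x3394 (16 bits → U+3394).

U+3394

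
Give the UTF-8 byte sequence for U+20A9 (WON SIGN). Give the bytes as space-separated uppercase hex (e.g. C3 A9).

U+20A9 = 0x20A9 = 8361 decimal. In range U+0800–U+FFFF → 3-byte form: 1110xxxx 10xxxxxx 10xxxxxx.
Binary (16 bits): 0010000010101001.
Split 4+6+6: 0010 | 000010 | 101001.
Byte 1: 11100010 = 0xE2.
Byte 2: 10000010 = 0x82.
Byte 3: 10101001 = 0xA9.

E2 82 A9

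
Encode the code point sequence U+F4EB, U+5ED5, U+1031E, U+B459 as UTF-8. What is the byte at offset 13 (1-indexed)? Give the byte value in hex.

1-indexed offset 13 is 0-indexed offset 12.
U+F4EB → 3-byte form EF 93 AB at offsets 0–2.
U+5ED5 → 3-byte form E5 BB 95 at offsets 3–5.
U+1031E → 4-byte form F0 90 8C 9E at offsets 6–9.
U+B459 → 3-byte form EB 91 99 at offsets 10–12.
Offset 12 falls in char 4's range; it's byte 3 of EB 91 99 = 0x99.

0x99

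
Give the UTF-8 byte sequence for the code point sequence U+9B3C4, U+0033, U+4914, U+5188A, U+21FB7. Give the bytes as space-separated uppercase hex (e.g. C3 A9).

U+9B3C4: 4-byte form → F2 9B 8F 84.
U+0033: 1-byte form → 33.
U+4914: 3-byte form → E4 A4 94.
U+5188A: 4-byte form → F1 91 A2 8A.
U+21FB7: 4-byte form → F0 A1 BE B7.
Concatenated (16 bytes): F2 9B 8F 84 33 E4 A4 94 F1 91 A2 8A F0 A1 BE B7.

F2 9B 8F 84 33 E4 A4 94 F1 91 A2 8A F0 A1 BE B7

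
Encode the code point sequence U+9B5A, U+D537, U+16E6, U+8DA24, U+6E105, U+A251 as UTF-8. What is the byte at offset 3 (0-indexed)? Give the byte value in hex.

U+9B5A → 3-byte form E9 AD 9A at offsets 0–2.
U+D537 → 3-byte form ED 94 B7 at offsets 3–5.
Offset 3 falls in char 2's range; it's byte 1 of ED 94 B7 = 0xED.

0xED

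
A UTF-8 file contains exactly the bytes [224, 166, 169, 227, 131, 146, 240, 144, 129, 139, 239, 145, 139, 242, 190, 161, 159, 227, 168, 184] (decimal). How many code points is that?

6

Byte at offset 0: 0xE0 = 11100000 → 3-byte char (#1). Advance 3.
Byte at offset 3: 0xE3 = 11100011 → 3-byte char (#2). Advance 3.
Byte at offset 6: 0xF0 = 11110000 → 4-byte char (#3). Advance 4.
Byte at offset 10: 0xEF = 11101111 → 3-byte char (#4). Advance 3.
Byte at offset 13: 0xF2 = 11110010 → 4-byte char (#5). Advance 4.
Byte at offset 17: 0xE3 = 11100011 → 3-byte char (#6). Advance 3.
Reached end at offset 20 after 6 code points.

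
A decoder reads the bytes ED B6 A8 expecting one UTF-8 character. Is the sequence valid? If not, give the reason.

Structurally a 3-byte sequence; payload = 0xDDA8.
But 0xDDA8 is in U+D800–U+DFFF, the surrogate range. Surrogates are not Unicode scalar values and are forbidden in UTF-8.

invalid (encodes a surrogate (U+D800–U+DFFF))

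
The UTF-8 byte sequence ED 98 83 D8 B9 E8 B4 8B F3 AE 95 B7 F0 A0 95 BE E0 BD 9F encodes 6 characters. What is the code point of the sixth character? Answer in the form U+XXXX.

Offset 0: leading byte 0xED = 11101101 → 3-byte char #1 = ED 98 83.
Offset 3: leading byte 0xD8 = 11011000 → 2-byte char #2 = D8 B9.
Offset 5: leading byte 0xE8 = 11101000 → 3-byte char #3 = E8 B4 8B.
Offset 8: leading byte 0xF3 = 11110011 → 4-byte char #4 = F3 AE 95 B7.
Offset 12: leading byte 0xF0 = 11110000 → 4-byte char #5 = F0 A0 95 BE.
Offset 16: leading byte 0xE0 = 11100000 → 3-byte char #6 = E0 BD 9F.
Leading byte 0xE0 = 11100000 matches 1110xxxx → 3-byte sequence.
Byte 1: 0xE0 = 11100000, payload 0000 (4 bits).
Byte 2: 0xBD = 10111101 (10xxxxxx ✓), payload 111101.
Byte 3: 0x9F = 10011111 (10xxxxxx ✓), payload 011111.
Concatenate: 0000111101011111 = 0xF5F (16 bits → U+0F5F).

U+0F5F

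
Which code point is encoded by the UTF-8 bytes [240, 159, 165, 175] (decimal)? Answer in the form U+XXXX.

U+1F96F

Leading byte 0xF0 = 11110000 matches 11110xxx → 4-byte sequence.
Byte 1: 0xF0 = 11110000, payload 000 (3 bits).
Byte 2: 0x9F = 10011111 (10xxxxxx ✓), payload 011111.
Byte 3: 0xA5 = 10100101 (10xxxxxx ✓), payload 100101.
Byte 4: 0xAF = 10101111 (10xxxxxx ✓), payload 101111.
Concatenate: 000011111100101101111 = 0x1F96F (21 bits → U+1F96F).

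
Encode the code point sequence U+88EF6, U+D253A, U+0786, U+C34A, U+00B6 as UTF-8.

F2 88 BB B6 F3 92 94 BA DE 86 EC 8D 8A C2 B6

U+88EF6: 4-byte form → F2 88 BB B6.
U+D253A: 4-byte form → F3 92 94 BA.
U+0786: 2-byte form → DE 86.
U+C34A: 3-byte form → EC 8D 8A.
U+00B6: 2-byte form → C2 B6.
Concatenated (15 bytes): F2 88 BB B6 F3 92 94 BA DE 86 EC 8D 8A C2 B6.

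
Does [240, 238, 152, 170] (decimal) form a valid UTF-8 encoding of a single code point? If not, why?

invalid (non-continuation byte where continuation expected)

Leading byte 0xF0 = 11110000 → 4-byte form.
Byte 2 is 0xEE = 11101110, which is not 10xxxxxx — expected a continuation byte.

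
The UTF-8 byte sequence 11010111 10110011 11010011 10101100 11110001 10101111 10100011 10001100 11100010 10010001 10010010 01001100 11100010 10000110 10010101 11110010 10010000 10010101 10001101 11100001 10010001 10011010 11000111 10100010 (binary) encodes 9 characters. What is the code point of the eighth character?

Offset 0: leading byte 0xD7 = 11010111 → 2-byte char #1 = D7 B3.
Offset 2: leading byte 0xD3 = 11010011 → 2-byte char #2 = D3 AC.
Offset 4: leading byte 0xF1 = 11110001 → 4-byte char #3 = F1 AF A3 8C.
Offset 8: leading byte 0xE2 = 11100010 → 3-byte char #4 = E2 91 92.
Offset 11: leading byte 0x4C = 01001100 → 1-byte char #5 = 4C.
Offset 12: leading byte 0xE2 = 11100010 → 3-byte char #6 = E2 86 95.
Offset 15: leading byte 0xF2 = 11110010 → 4-byte char #7 = F2 90 95 8D.
Offset 19: leading byte 0xE1 = 11100001 → 3-byte char #8 = E1 91 9A.
Leading byte 0xE1 = 11100001 matches 1110xxxx → 3-byte sequence.
Byte 1: 0xE1 = 11100001, payload 0001 (4 bits).
Byte 2: 0x91 = 10010001 (10xxxxxx ✓), payload 010001.
Byte 3: 0x9A = 10011010 (10xxxxxx ✓), payload 011010.
Concatenate: 0001010001011010 = 0x145A (16 bits → U+145A).

U+145A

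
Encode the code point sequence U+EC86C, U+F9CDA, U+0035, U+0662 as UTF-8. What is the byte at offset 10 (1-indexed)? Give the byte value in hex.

0xD9

1-indexed offset 10 is 0-indexed offset 9.
U+EC86C → 4-byte form F3 AC A1 AC at offsets 0–3.
U+F9CDA → 4-byte form F3 B9 B3 9A at offsets 4–7.
U+0035 → 1-byte form 35 at offsets 8–8.
U+0662 → 2-byte form D9 A2 at offsets 9–10.
Offset 9 falls in char 4's range; it's byte 1 of D9 A2 = 0xD9.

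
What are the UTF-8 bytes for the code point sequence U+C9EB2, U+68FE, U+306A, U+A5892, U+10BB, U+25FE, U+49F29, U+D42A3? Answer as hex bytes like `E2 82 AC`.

F3 89 BA B2 E6 A3 BE E3 81 AA F2 A5 A2 92 E1 82 BB E2 97 BE F1 89 BC A9 F3 94 8A A3

U+C9EB2: 4-byte form → F3 89 BA B2.
U+68FE: 3-byte form → E6 A3 BE.
U+306A: 3-byte form → E3 81 AA.
U+A5892: 4-byte form → F2 A5 A2 92.
U+10BB: 3-byte form → E1 82 BB.
U+25FE: 3-byte form → E2 97 BE.
U+49F29: 4-byte form → F1 89 BC A9.
U+D42A3: 4-byte form → F3 94 8A A3.
Concatenated (28 bytes): F3 89 BA B2 E6 A3 BE E3 81 AA F2 A5 A2 92 E1 82 BB E2 97 BE F1 89 BC A9 F3 94 8A A3.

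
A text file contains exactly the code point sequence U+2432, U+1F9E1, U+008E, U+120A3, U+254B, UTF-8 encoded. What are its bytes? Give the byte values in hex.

U+2432: 3-byte form → E2 90 B2.
U+1F9E1: 4-byte form → F0 9F A7 A1.
U+008E: 2-byte form → C2 8E.
U+120A3: 4-byte form → F0 92 82 A3.
U+254B: 3-byte form → E2 95 8B.
Concatenated (16 bytes): E2 90 B2 F0 9F A7 A1 C2 8E F0 92 82 A3 E2 95 8B.

E2 90 B2 F0 9F A7 A1 C2 8E F0 92 82 A3 E2 95 8B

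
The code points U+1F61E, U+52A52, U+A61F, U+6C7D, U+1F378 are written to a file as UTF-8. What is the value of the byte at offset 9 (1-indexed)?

0xEA

1-indexed offset 9 is 0-indexed offset 8.
U+1F61E → 4-byte form F0 9F 98 9E at offsets 0–3.
U+52A52 → 4-byte form F1 92 A9 92 at offsets 4–7.
U+A61F → 3-byte form EA 98 9F at offsets 8–10.
Offset 8 falls in char 3's range; it's byte 1 of EA 98 9F = 0xEA.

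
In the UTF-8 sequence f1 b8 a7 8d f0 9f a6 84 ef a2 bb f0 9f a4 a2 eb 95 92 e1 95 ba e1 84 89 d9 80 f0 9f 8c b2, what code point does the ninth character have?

Offset 0: leading byte 0xF1 = 11110001 → 4-byte char #1 = F1 B8 A7 8D.
Offset 4: leading byte 0xF0 = 11110000 → 4-byte char #2 = F0 9F A6 84.
Offset 8: leading byte 0xEF = 11101111 → 3-byte char #3 = EF A2 BB.
Offset 11: leading byte 0xF0 = 11110000 → 4-byte char #4 = F0 9F A4 A2.
Offset 15: leading byte 0xEB = 11101011 → 3-byte char #5 = EB 95 92.
Offset 18: leading byte 0xE1 = 11100001 → 3-byte char #6 = E1 95 BA.
Offset 21: leading byte 0xE1 = 11100001 → 3-byte char #7 = E1 84 89.
Offset 24: leading byte 0xD9 = 11011001 → 2-byte char #8 = D9 80.
Offset 26: leading byte 0xF0 = 11110000 → 4-byte char #9 = F0 9F 8C B2.
Leading byte 0xF0 = 11110000 matches 11110xxx → 4-byte sequence.
Byte 1: 0xF0 = 11110000, payload 000 (3 bits).
Byte 2: 0x9F = 10011111 (10xxxxxx ✓), payload 011111.
Byte 3: 0x8C = 10001100 (10xxxxxx ✓), payload 001100.
Byte 4: 0xB2 = 10110010 (10xxxxxx ✓), payload 110010.
Concatenate: 000011111001100110010 = 0x1F332 (21 bits → U+1F332).

U+1F332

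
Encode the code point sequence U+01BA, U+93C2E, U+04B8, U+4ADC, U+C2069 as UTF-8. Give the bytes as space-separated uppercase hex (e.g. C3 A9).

C6 BA F2 93 B0 AE D2 B8 E4 AB 9C F3 82 81 A9

U+01BA: 2-byte form → C6 BA.
U+93C2E: 4-byte form → F2 93 B0 AE.
U+04B8: 2-byte form → D2 B8.
U+4ADC: 3-byte form → E4 AB 9C.
U+C2069: 4-byte form → F3 82 81 A9.
Concatenated (15 bytes): C6 BA F2 93 B0 AE D2 B8 E4 AB 9C F3 82 81 A9.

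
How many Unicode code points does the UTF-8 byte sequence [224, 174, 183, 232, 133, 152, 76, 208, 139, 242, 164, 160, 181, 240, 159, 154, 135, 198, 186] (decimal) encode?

Byte at offset 0: 0xE0 = 11100000 → 3-byte char (#1). Advance 3.
Byte at offset 3: 0xE8 = 11101000 → 3-byte char (#2). Advance 3.
Byte at offset 6: 0x4C = 01001100 → 1-byte char (#3). Advance 1.
Byte at offset 7: 0xD0 = 11010000 → 2-byte char (#4). Advance 2.
Byte at offset 9: 0xF2 = 11110010 → 4-byte char (#5). Advance 4.
Byte at offset 13: 0xF0 = 11110000 → 4-byte char (#6). Advance 4.
Byte at offset 17: 0xC6 = 11000110 → 2-byte char (#7). Advance 2.
Reached end at offset 19 after 7 code points.

7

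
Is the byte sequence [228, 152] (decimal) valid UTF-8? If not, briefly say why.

invalid (sequence truncated)

Leading byte 0xE4 = 11100100 → 3-byte form, but only 2 bytes are present.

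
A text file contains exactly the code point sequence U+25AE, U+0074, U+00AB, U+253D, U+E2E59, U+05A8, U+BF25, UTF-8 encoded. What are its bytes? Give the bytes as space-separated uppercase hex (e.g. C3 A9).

E2 96 AE 74 C2 AB E2 94 BD F3 A2 B9 99 D6 A8 EB BC A5

U+25AE: 3-byte form → E2 96 AE.
U+0074: 1-byte form → 74.
U+00AB: 2-byte form → C2 AB.
U+253D: 3-byte form → E2 94 BD.
U+E2E59: 4-byte form → F3 A2 B9 99.
U+05A8: 2-byte form → D6 A8.
U+BF25: 3-byte form → EB BC A5.
Concatenated (18 bytes): E2 96 AE 74 C2 AB E2 94 BD F3 A2 B9 99 D6 A8 EB BC A5.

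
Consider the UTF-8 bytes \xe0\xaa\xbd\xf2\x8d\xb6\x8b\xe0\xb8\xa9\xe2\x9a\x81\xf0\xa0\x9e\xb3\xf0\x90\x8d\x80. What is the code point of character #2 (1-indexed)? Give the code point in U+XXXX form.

U+8DD8B

Offset 0: leading byte 0xE0 = 11100000 → 3-byte char #1 = E0 AA BD.
Offset 3: leading byte 0xF2 = 11110010 → 4-byte char #2 = F2 8D B6 8B.
Leading byte 0xF2 = 11110010 matches 11110xxx → 4-byte sequence.
Byte 1: 0xF2 = 11110010, payload 010 (3 bits).
Byte 2: 0x8D = 10001101 (10xxxxxx ✓), payload 001101.
Byte 3: 0xB6 = 10110110 (10xxxxxx ✓), payload 110110.
Byte 4: 0x8B = 10001011 (10xxxxxx ✓), payload 001011.
Concatenate: 010001101110110001011 = 0x8DD8B (21 bits → U+8DD8B).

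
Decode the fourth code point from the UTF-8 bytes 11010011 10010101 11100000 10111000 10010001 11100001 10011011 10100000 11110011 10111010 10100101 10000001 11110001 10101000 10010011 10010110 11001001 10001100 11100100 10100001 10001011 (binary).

U+FA941

Offset 0: leading byte 0xD3 = 11010011 → 2-byte char #1 = D3 95.
Offset 2: leading byte 0xE0 = 11100000 → 3-byte char #2 = E0 B8 91.
Offset 5: leading byte 0xE1 = 11100001 → 3-byte char #3 = E1 9B A0.
Offset 8: leading byte 0xF3 = 11110011 → 4-byte char #4 = F3 BA A5 81.
Leading byte 0xF3 = 11110011 matches 11110xxx → 4-byte sequence.
Byte 1: 0xF3 = 11110011, payload 011 (3 bits).
Byte 2: 0xBA = 10111010 (10xxxxxx ✓), payload 111010.
Byte 3: 0xA5 = 10100101 (10xxxxxx ✓), payload 100101.
Byte 4: 0x81 = 10000001 (10xxxxxx ✓), payload 000001.
Concatenate: 011111010100101000001 = 0xFA941 (21 bits → U+FA941).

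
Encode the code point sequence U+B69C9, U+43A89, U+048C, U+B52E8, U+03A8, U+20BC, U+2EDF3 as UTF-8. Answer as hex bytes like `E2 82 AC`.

U+B69C9: 4-byte form → F2 B6 A7 89.
U+43A89: 4-byte form → F1 83 AA 89.
U+048C: 2-byte form → D2 8C.
U+B52E8: 4-byte form → F2 B5 8B A8.
U+03A8: 2-byte form → CE A8.
U+20BC: 3-byte form → E2 82 BC.
U+2EDF3: 4-byte form → F0 AE B7 B3.
Concatenated (23 bytes): F2 B6 A7 89 F1 83 AA 89 D2 8C F2 B5 8B A8 CE A8 E2 82 BC F0 AE B7 B3.

F2 B6 A7 89 F1 83 AA 89 D2 8C F2 B5 8B A8 CE A8 E2 82 BC F0 AE B7 B3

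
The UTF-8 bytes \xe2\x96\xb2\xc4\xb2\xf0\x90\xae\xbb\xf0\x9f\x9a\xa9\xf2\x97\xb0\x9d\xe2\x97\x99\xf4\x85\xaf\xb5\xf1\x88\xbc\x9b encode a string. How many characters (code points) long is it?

Byte at offset 0: 0xE2 = 11100010 → 3-byte char (#1). Advance 3.
Byte at offset 3: 0xC4 = 11000100 → 2-byte char (#2). Advance 2.
Byte at offset 5: 0xF0 = 11110000 → 4-byte char (#3). Advance 4.
Byte at offset 9: 0xF0 = 11110000 → 4-byte char (#4). Advance 4.
Byte at offset 13: 0xF2 = 11110010 → 4-byte char (#5). Advance 4.
Byte at offset 17: 0xE2 = 11100010 → 3-byte char (#6). Advance 3.
Byte at offset 20: 0xF4 = 11110100 → 4-byte char (#7). Advance 4.
Byte at offset 24: 0xF1 = 11110001 → 4-byte char (#8). Advance 4.
Reached end at offset 28 after 8 code points.

8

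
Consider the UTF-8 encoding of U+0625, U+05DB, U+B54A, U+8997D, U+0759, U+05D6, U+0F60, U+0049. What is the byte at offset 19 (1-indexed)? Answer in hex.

1-indexed offset 19 is 0-indexed offset 18.
U+0625 → 2-byte form D8 A5 at offsets 0–1.
U+05DB → 2-byte form D7 9B at offsets 2–3.
U+B54A → 3-byte form EB 95 8A at offsets 4–6.
U+8997D → 4-byte form F2 89 A5 BD at offsets 7–10.
U+0759 → 2-byte form DD 99 at offsets 11–12.
U+05D6 → 2-byte form D7 96 at offsets 13–14.
U+0F60 → 3-byte form E0 BD A0 at offsets 15–17.
U+0049 → 1-byte form 49 at offsets 18–18.
Offset 18 falls in char 8's range; it's byte 1 of 49 = 0x49.

0x49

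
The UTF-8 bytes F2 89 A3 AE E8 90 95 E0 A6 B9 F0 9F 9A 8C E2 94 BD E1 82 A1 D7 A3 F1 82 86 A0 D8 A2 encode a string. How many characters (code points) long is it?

Byte at offset 0: 0xF2 = 11110010 → 4-byte char (#1). Advance 4.
Byte at offset 4: 0xE8 = 11101000 → 3-byte char (#2). Advance 3.
Byte at offset 7: 0xE0 = 11100000 → 3-byte char (#3). Advance 3.
Byte at offset 10: 0xF0 = 11110000 → 4-byte char (#4). Advance 4.
Byte at offset 14: 0xE2 = 11100010 → 3-byte char (#5). Advance 3.
Byte at offset 17: 0xE1 = 11100001 → 3-byte char (#6). Advance 3.
Byte at offset 20: 0xD7 = 11010111 → 2-byte char (#7). Advance 2.
Byte at offset 22: 0xF1 = 11110001 → 4-byte char (#8). Advance 4.
Byte at offset 26: 0xD8 = 11011000 → 2-byte char (#9). Advance 2.
Reached end at offset 28 after 9 code points.

9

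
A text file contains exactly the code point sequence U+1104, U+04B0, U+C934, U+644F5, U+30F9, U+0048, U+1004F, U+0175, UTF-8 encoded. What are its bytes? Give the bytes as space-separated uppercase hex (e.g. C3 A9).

U+1104: 3-byte form → E1 84 84.
U+04B0: 2-byte form → D2 B0.
U+C934: 3-byte form → EC A4 B4.
U+644F5: 4-byte form → F1 A4 93 B5.
U+30F9: 3-byte form → E3 83 B9.
U+0048: 1-byte form → 48.
U+1004F: 4-byte form → F0 90 81 8F.
U+0175: 2-byte form → C5 B5.
Concatenated (22 bytes): E1 84 84 D2 B0 EC A4 B4 F1 A4 93 B5 E3 83 B9 48 F0 90 81 8F C5 B5.

E1 84 84 D2 B0 EC A4 B4 F1 A4 93 B5 E3 83 B9 48 F0 90 81 8F C5 B5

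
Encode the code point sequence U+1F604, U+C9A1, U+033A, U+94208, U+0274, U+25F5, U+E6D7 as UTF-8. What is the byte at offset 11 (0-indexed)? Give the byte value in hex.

0x88

U+1F604 → 4-byte form F0 9F 98 84 at offsets 0–3.
U+C9A1 → 3-byte form EC A6 A1 at offsets 4–6.
U+033A → 2-byte form CC BA at offsets 7–8.
U+94208 → 4-byte form F2 94 88 88 at offsets 9–12.
Offset 11 falls in char 4's range; it's byte 3 of F2 94 88 88 = 0x88.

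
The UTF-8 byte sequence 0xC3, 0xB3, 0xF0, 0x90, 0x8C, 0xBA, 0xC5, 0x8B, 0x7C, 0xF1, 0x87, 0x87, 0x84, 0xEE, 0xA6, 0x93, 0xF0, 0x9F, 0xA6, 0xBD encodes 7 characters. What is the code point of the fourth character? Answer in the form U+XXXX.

U+007C

Offset 0: leading byte 0xC3 = 11000011 → 2-byte char #1 = C3 B3.
Offset 2: leading byte 0xF0 = 11110000 → 4-byte char #2 = F0 90 8C BA.
Offset 6: leading byte 0xC5 = 11000101 → 2-byte char #3 = C5 8B.
Offset 8: leading byte 0x7C = 01111100 → 1-byte char #4 = 7C.
Leading byte 0x7C = 01111100 matches 0xxxxxxx → 1-byte sequence.
Byte 1: 0x7C = 01111100, payload 1111100 (7 bits).
Concatenate: 1111100 = 0x7C (7 bits → U+007C).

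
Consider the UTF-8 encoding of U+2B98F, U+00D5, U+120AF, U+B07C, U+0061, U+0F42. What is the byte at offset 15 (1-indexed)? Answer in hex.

0xE0

1-indexed offset 15 is 0-indexed offset 14.
U+2B98F → 4-byte form F0 AB A6 8F at offsets 0–3.
U+00D5 → 2-byte form C3 95 at offsets 4–5.
U+120AF → 4-byte form F0 92 82 AF at offsets 6–9.
U+B07C → 3-byte form EB 81 BC at offsets 10–12.
U+0061 → 1-byte form 61 at offsets 13–13.
U+0F42 → 3-byte form E0 BD 82 at offsets 14–16.
Offset 14 falls in char 6's range; it's byte 1 of E0 BD 82 = 0xE0.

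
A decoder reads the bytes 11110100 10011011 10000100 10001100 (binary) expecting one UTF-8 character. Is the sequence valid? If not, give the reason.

invalid (encodes a value above U+10FFFF)

Leading byte 0xF4 = 11110100 → 4-byte form.
Payload = 0x11B10C, which exceeds U+10FFFF, the maximum Unicode code point. (Leading bytes F5–FF, or F4 followed by ≥ 0x90, are invalid.)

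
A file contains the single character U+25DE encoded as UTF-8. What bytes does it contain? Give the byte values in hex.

E2 97 9E

U+25DE = 0x25DE = 9694 decimal. In range U+0800–U+FFFF → 3-byte form: 1110xxxx 10xxxxxx 10xxxxxx.
Binary (16 bits): 0010010111011110.
Split 4+6+6: 0010 | 010111 | 011110.
Byte 1: 11100010 = 0xE2.
Byte 2: 10010111 = 0x97.
Byte 3: 10011110 = 0x9E.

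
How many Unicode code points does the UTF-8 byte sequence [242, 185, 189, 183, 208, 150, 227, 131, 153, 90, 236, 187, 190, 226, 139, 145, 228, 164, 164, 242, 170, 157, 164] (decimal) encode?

8

Byte at offset 0: 0xF2 = 11110010 → 4-byte char (#1). Advance 4.
Byte at offset 4: 0xD0 = 11010000 → 2-byte char (#2). Advance 2.
Byte at offset 6: 0xE3 = 11100011 → 3-byte char (#3). Advance 3.
Byte at offset 9: 0x5A = 01011010 → 1-byte char (#4). Advance 1.
Byte at offset 10: 0xEC = 11101100 → 3-byte char (#5). Advance 3.
Byte at offset 13: 0xE2 = 11100010 → 3-byte char (#6). Advance 3.
Byte at offset 16: 0xE4 = 11100100 → 3-byte char (#7). Advance 3.
Byte at offset 19: 0xF2 = 11110010 → 4-byte char (#8). Advance 4.
Reached end at offset 23 after 8 code points.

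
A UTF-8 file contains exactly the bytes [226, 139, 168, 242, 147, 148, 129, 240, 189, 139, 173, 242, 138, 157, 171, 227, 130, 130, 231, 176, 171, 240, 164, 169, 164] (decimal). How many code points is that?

7

Byte at offset 0: 0xE2 = 11100010 → 3-byte char (#1). Advance 3.
Byte at offset 3: 0xF2 = 11110010 → 4-byte char (#2). Advance 4.
Byte at offset 7: 0xF0 = 11110000 → 4-byte char (#3). Advance 4.
Byte at offset 11: 0xF2 = 11110010 → 4-byte char (#4). Advance 4.
Byte at offset 15: 0xE3 = 11100011 → 3-byte char (#5). Advance 3.
Byte at offset 18: 0xE7 = 11100111 → 3-byte char (#6). Advance 3.
Byte at offset 21: 0xF0 = 11110000 → 4-byte char (#7). Advance 4.
Reached end at offset 25 after 7 code points.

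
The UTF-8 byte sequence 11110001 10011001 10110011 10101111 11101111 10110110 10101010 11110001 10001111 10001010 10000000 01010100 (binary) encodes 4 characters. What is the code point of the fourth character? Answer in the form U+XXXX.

U+0054

Offset 0: leading byte 0xF1 = 11110001 → 4-byte char #1 = F1 99 B3 AF.
Offset 4: leading byte 0xEF = 11101111 → 3-byte char #2 = EF B6 AA.
Offset 7: leading byte 0xF1 = 11110001 → 4-byte char #3 = F1 8F 8A 80.
Offset 11: leading byte 0x54 = 01010100 → 1-byte char #4 = 54.
Leading byte 0x54 = 01010100 matches 0xxxxxxx → 1-byte sequence.
Byte 1: 0x54 = 01010100, payload 1010100 (7 bits).
Concatenate: 1010100 = 0x54 (7 bits → U+0054).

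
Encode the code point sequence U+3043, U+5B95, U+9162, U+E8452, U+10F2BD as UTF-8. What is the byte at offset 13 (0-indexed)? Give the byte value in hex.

0xF4

U+3043 → 3-byte form E3 81 83 at offsets 0–2.
U+5B95 → 3-byte form E5 AE 95 at offsets 3–5.
U+9162 → 3-byte form E9 85 A2 at offsets 6–8.
U+E8452 → 4-byte form F3 A8 91 92 at offsets 9–12.
U+10F2BD → 4-byte form F4 8F 8A BD at offsets 13–16.
Offset 13 falls in char 5's range; it's byte 1 of F4 8F 8A BD = 0xF4.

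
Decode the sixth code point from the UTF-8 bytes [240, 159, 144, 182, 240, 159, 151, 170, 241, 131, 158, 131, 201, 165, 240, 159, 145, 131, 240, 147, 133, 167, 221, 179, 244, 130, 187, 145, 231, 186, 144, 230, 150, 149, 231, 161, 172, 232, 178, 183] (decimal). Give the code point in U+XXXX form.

U+13167

Offset 0: leading byte 0xF0 = 11110000 → 4-byte char #1 = F0 9F 90 B6.
Offset 4: leading byte 0xF0 = 11110000 → 4-byte char #2 = F0 9F 97 AA.
Offset 8: leading byte 0xF1 = 11110001 → 4-byte char #3 = F1 83 9E 83.
Offset 12: leading byte 0xC9 = 11001001 → 2-byte char #4 = C9 A5.
Offset 14: leading byte 0xF0 = 11110000 → 4-byte char #5 = F0 9F 91 83.
Offset 18: leading byte 0xF0 = 11110000 → 4-byte char #6 = F0 93 85 A7.
Leading byte 0xF0 = 11110000 matches 11110xxx → 4-byte sequence.
Byte 1: 0xF0 = 11110000, payload 000 (3 bits).
Byte 2: 0x93 = 10010011 (10xxxxxx ✓), payload 010011.
Byte 3: 0x85 = 10000101 (10xxxxxx ✓), payload 000101.
Byte 4: 0xA7 = 10100111 (10xxxxxx ✓), payload 100111.
Concatenate: 000010011000101100111 = 0x13167 (21 bits → U+13167).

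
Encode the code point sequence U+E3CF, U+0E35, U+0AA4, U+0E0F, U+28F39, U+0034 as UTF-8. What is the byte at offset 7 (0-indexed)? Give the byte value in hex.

U+E3CF → 3-byte form EE 8F 8F at offsets 0–2.
U+0E35 → 3-byte form E0 B8 B5 at offsets 3–5.
U+0AA4 → 3-byte form E0 AA A4 at offsets 6–8.
Offset 7 falls in char 3's range; it's byte 2 of E0 AA A4 = 0xAA.

0xAA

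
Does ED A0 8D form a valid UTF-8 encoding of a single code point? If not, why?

Structurally a 3-byte sequence; payload = 0xD80D.
But 0xD80D is in U+D800–U+DFFF, the surrogate range. Surrogates are not Unicode scalar values and are forbidden in UTF-8.

invalid (encodes a surrogate (U+D800–U+DFFF))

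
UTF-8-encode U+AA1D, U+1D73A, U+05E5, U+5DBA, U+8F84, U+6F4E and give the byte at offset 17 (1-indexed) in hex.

1-indexed offset 17 is 0-indexed offset 16.
U+AA1D → 3-byte form EA A8 9D at offsets 0–2.
U+1D73A → 4-byte form F0 9D 9C BA at offsets 3–6.
U+05E5 → 2-byte form D7 A5 at offsets 7–8.
U+5DBA → 3-byte form E5 B6 BA at offsets 9–11.
U+8F84 → 3-byte form E8 BE 84 at offsets 12–14.
U+6F4E → 3-byte form E6 BD 8E at offsets 15–17.
Offset 16 falls in char 6's range; it's byte 2 of E6 BD 8E = 0xBD.

0xBD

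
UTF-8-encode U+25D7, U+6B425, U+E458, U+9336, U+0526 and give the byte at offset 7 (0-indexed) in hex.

0xEE

U+25D7 → 3-byte form E2 97 97 at offsets 0–2.
U+6B425 → 4-byte form F1 AB 90 A5 at offsets 3–6.
U+E458 → 3-byte form EE 91 98 at offsets 7–9.
Offset 7 falls in char 3's range; it's byte 1 of EE 91 98 = 0xEE.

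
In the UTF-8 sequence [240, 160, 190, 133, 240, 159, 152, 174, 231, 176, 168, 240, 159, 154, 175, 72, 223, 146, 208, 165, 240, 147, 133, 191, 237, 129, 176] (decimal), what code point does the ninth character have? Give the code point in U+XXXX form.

Offset 0: leading byte 0xF0 = 11110000 → 4-byte char #1 = F0 A0 BE 85.
Offset 4: leading byte 0xF0 = 11110000 → 4-byte char #2 = F0 9F 98 AE.
Offset 8: leading byte 0xE7 = 11100111 → 3-byte char #3 = E7 B0 A8.
Offset 11: leading byte 0xF0 = 11110000 → 4-byte char #4 = F0 9F 9A AF.
Offset 15: leading byte 0x48 = 01001000 → 1-byte char #5 = 48.
Offset 16: leading byte 0xDF = 11011111 → 2-byte char #6 = DF 92.
Offset 18: leading byte 0xD0 = 11010000 → 2-byte char #7 = D0 A5.
Offset 20: leading byte 0xF0 = 11110000 → 4-byte char #8 = F0 93 85 BF.
Offset 24: leading byte 0xED = 11101101 → 3-byte char #9 = ED 81 B0.
Leading byte 0xED = 11101101 matches 1110xxxx → 3-byte sequence.
Byte 1: 0xED = 11101101, payload 1101 (4 bits).
Byte 2: 0x81 = 10000001 (10xxxxxx ✓), payload 000001.
Byte 3: 0xB0 = 10110000 (10xxxxxx ✓), payload 110000.
Concatenate: 1101000001110000 = 0xD070 (16 bits → U+D070).

U+D070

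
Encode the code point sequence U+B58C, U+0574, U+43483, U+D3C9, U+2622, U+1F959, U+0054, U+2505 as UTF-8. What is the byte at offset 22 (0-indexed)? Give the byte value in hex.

U+B58C → 3-byte form EB 96 8C at offsets 0–2.
U+0574 → 2-byte form D5 B4 at offsets 3–4.
U+43483 → 4-byte form F1 83 92 83 at offsets 5–8.
U+D3C9 → 3-byte form ED 8F 89 at offsets 9–11.
U+2622 → 3-byte form E2 98 A2 at offsets 12–14.
U+1F959 → 4-byte form F0 9F A5 99 at offsets 15–18.
U+0054 → 1-byte form 54 at offsets 19–19.
U+2505 → 3-byte form E2 94 85 at offsets 20–22.
Offset 22 falls in char 8's range; it's byte 3 of E2 94 85 = 0x85.

0x85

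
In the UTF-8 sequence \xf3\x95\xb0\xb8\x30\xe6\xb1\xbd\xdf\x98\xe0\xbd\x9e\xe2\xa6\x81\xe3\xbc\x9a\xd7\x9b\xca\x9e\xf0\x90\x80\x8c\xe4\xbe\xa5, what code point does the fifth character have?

U+0F5E

Offset 0: leading byte 0xF3 = 11110011 → 4-byte char #1 = F3 95 B0 B8.
Offset 4: leading byte 0x30 = 00110000 → 1-byte char #2 = 30.
Offset 5: leading byte 0xE6 = 11100110 → 3-byte char #3 = E6 B1 BD.
Offset 8: leading byte 0xDF = 11011111 → 2-byte char #4 = DF 98.
Offset 10: leading byte 0xE0 = 11100000 → 3-byte char #5 = E0 BD 9E.
Leading byte 0xE0 = 11100000 matches 1110xxxx → 3-byte sequence.
Byte 1: 0xE0 = 11100000, payload 0000 (4 bits).
Byte 2: 0xBD = 10111101 (10xxxxxx ✓), payload 111101.
Byte 3: 0x9E = 10011110 (10xxxxxx ✓), payload 011110.
Concatenate: 0000111101011110 = 0xF5E (16 bits → U+0F5E).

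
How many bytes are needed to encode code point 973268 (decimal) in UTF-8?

4

U+ED9D4 = 0xED9D4. UTF-8 uses 1 byte below 0x80, 2 below 0x800, 3 below 0x10000, 4 up to 0x10FFFF. 0xED9D4 is in U+10000–U+10FFFF → 4 bytes.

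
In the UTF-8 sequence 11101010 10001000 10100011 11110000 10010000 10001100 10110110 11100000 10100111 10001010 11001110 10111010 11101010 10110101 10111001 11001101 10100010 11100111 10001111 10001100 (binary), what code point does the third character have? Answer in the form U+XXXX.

U+09CA

Offset 0: leading byte 0xEA = 11101010 → 3-byte char #1 = EA 88 A3.
Offset 3: leading byte 0xF0 = 11110000 → 4-byte char #2 = F0 90 8C B6.
Offset 7: leading byte 0xE0 = 11100000 → 3-byte char #3 = E0 A7 8A.
Leading byte 0xE0 = 11100000 matches 1110xxxx → 3-byte sequence.
Byte 1: 0xE0 = 11100000, payload 0000 (4 bits).
Byte 2: 0xA7 = 10100111 (10xxxxxx ✓), payload 100111.
Byte 3: 0x8A = 10001010 (10xxxxxx ✓), payload 001010.
Concatenate: 0000100111001010 = 0x9CA (16 bits → U+09CA).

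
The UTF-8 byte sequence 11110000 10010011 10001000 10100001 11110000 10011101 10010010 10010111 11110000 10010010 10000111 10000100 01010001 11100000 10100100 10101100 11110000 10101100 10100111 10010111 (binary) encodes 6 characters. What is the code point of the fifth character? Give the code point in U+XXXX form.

Offset 0: leading byte 0xF0 = 11110000 → 4-byte char #1 = F0 93 88 A1.
Offset 4: leading byte 0xF0 = 11110000 → 4-byte char #2 = F0 9D 92 97.
Offset 8: leading byte 0xF0 = 11110000 → 4-byte char #3 = F0 92 87 84.
Offset 12: leading byte 0x51 = 01010001 → 1-byte char #4 = 51.
Offset 13: leading byte 0xE0 = 11100000 → 3-byte char #5 = E0 A4 AC.
Leading byte 0xE0 = 11100000 matches 1110xxxx → 3-byte sequence.
Byte 1: 0xE0 = 11100000, payload 0000 (4 bits).
Byte 2: 0xA4 = 10100100 (10xxxxxx ✓), payload 100100.
Byte 3: 0xAC = 10101100 (10xxxxxx ✓), payload 101100.
Concatenate: 0000100100101100 = 0x92C (16 bits → U+092C).

U+092C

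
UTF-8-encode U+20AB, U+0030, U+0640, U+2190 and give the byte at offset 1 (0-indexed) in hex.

U+20AB → 3-byte form E2 82 AB at offsets 0–2.
Offset 1 falls in char 1's range; it's byte 2 of E2 82 AB = 0x82.

0x82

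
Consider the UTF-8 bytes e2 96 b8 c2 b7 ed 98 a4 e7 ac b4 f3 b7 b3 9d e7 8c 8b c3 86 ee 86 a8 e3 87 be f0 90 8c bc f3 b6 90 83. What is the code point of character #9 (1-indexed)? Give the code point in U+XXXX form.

Offset 0: leading byte 0xE2 = 11100010 → 3-byte char #1 = E2 96 B8.
Offset 3: leading byte 0xC2 = 11000010 → 2-byte char #2 = C2 B7.
Offset 5: leading byte 0xED = 11101101 → 3-byte char #3 = ED 98 A4.
Offset 8: leading byte 0xE7 = 11100111 → 3-byte char #4 = E7 AC B4.
Offset 11: leading byte 0xF3 = 11110011 → 4-byte char #5 = F3 B7 B3 9D.
Offset 15: leading byte 0xE7 = 11100111 → 3-byte char #6 = E7 8C 8B.
Offset 18: leading byte 0xC3 = 11000011 → 2-byte char #7 = C3 86.
Offset 20: leading byte 0xEE = 11101110 → 3-byte char #8 = EE 86 A8.
Offset 23: leading byte 0xE3 = 11100011 → 3-byte char #9 = E3 87 BE.
Leading byte 0xE3 = 11100011 matches 1110xxxx → 3-byte sequence.
Byte 1: 0xE3 = 11100011, payload 0011 (4 bits).
Byte 2: 0x87 = 10000111 (10xxxxxx ✓), payload 000111.
Byte 3: 0xBE = 10111110 (10xxxxxx ✓), payload 111110.
Concatenate: 0011000111111110 = 0x31FE (16 bits → U+31FE).

U+31FE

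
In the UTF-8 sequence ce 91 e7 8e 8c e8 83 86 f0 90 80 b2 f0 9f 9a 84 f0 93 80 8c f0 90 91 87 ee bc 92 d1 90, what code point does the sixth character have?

U+1300C

Offset 0: leading byte 0xCE = 11001110 → 2-byte char #1 = CE 91.
Offset 2: leading byte 0xE7 = 11100111 → 3-byte char #2 = E7 8E 8C.
Offset 5: leading byte 0xE8 = 11101000 → 3-byte char #3 = E8 83 86.
Offset 8: leading byte 0xF0 = 11110000 → 4-byte char #4 = F0 90 80 B2.
Offset 12: leading byte 0xF0 = 11110000 → 4-byte char #5 = F0 9F 9A 84.
Offset 16: leading byte 0xF0 = 11110000 → 4-byte char #6 = F0 93 80 8C.
Leading byte 0xF0 = 11110000 matches 11110xxx → 4-byte sequence.
Byte 1: 0xF0 = 11110000, payload 000 (3 bits).
Byte 2: 0x93 = 10010011 (10xxxxxx ✓), payload 010011.
Byte 3: 0x80 = 10000000 (10xxxxxx ✓), payload 000000.
Byte 4: 0x8C = 10001100 (10xxxxxx ✓), payload 001100.
Concatenate: 000010011000000001100 = 0x1300C (21 bits → U+1300C).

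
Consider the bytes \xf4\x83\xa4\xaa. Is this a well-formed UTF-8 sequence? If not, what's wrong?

Leading byte 0xF4 = 11110100 → 4-byte form.
Continuation bytes 0x83=10000011, 0xA4=10100100, 0xAA=10101010 all match 10xxxxxx.
Decoded value 0x10392A is ≥ 0x10000 (shortest form) and not a surrogate.

valid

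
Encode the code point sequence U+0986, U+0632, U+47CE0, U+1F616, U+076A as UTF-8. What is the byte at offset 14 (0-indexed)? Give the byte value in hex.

0xAA

U+0986 → 3-byte form E0 A6 86 at offsets 0–2.
U+0632 → 2-byte form D8 B2 at offsets 3–4.
U+47CE0 → 4-byte form F1 87 B3 A0 at offsets 5–8.
U+1F616 → 4-byte form F0 9F 98 96 at offsets 9–12.
U+076A → 2-byte form DD AA at offsets 13–14.
Offset 14 falls in char 5's range; it's byte 2 of DD AA = 0xAA.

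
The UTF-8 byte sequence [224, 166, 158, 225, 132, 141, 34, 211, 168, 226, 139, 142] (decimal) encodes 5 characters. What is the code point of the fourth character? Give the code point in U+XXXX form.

U+04E8

Offset 0: leading byte 0xE0 = 11100000 → 3-byte char #1 = E0 A6 9E.
Offset 3: leading byte 0xE1 = 11100001 → 3-byte char #2 = E1 84 8D.
Offset 6: leading byte 0x22 = 00100010 → 1-byte char #3 = 22.
Offset 7: leading byte 0xD3 = 11010011 → 2-byte char #4 = D3 A8.
Leading byte 0xD3 = 11010011 matches 110xxxxx → 2-byte sequence.
Byte 1: 0xD3 = 11010011, payload 10011 (5 bits).
Byte 2: 0xA8 = 10101000 (10xxxxxx ✓), payload 101000.
Concatenate: 10011101000 = 0x4E8 (11 bits → U+04E8).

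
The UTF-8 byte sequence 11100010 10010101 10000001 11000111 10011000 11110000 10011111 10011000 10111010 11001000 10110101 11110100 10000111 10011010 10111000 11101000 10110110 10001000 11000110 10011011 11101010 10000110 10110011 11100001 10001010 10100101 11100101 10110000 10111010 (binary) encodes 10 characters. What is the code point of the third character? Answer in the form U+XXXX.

Offset 0: leading byte 0xE2 = 11100010 → 3-byte char #1 = E2 95 81.
Offset 3: leading byte 0xC7 = 11000111 → 2-byte char #2 = C7 98.
Offset 5: leading byte 0xF0 = 11110000 → 4-byte char #3 = F0 9F 98 BA.
Leading byte 0xF0 = 11110000 matches 11110xxx → 4-byte sequence.
Byte 1: 0xF0 = 11110000, payload 000 (3 bits).
Byte 2: 0x9F = 10011111 (10xxxxxx ✓), payload 011111.
Byte 3: 0x98 = 10011000 (10xxxxxx ✓), payload 011000.
Byte 4: 0xBA = 10111010 (10xxxxxx ✓), payload 111010.
Concatenate: 000011111011000111010 = 0x1F63A (21 bits → U+1F63A).

U+1F63A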